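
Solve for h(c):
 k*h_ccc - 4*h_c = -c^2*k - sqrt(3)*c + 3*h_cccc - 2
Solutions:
 h(c) = C1 + C2*exp(c*(-k^2/(-k^3/27 + sqrt(-k^6 + (486 - k^3)^2)/27 + 18)^(1/3) + 3*k - 9*(-k^3/27 + sqrt(-k^6 + (486 - k^3)^2)/27 + 18)^(1/3))/27) + C3*exp(c*(-4*k^2/((-1 + sqrt(3)*I)*(-k^3/27 + sqrt(-k^6 + (486 - k^3)^2)/27 + 18)^(1/3)) + 6*k + 9*(-k^3/27 + sqrt(-k^6 + (486 - k^3)^2)/27 + 18)^(1/3) - 9*sqrt(3)*I*(-k^3/27 + sqrt(-k^6 + (486 - k^3)^2)/27 + 18)^(1/3))/54) + C4*exp(c*(4*k^2/((1 + sqrt(3)*I)*(-k^3/27 + sqrt(-k^6 + (486 - k^3)^2)/27 + 18)^(1/3)) + 6*k + 9*(-k^3/27 + sqrt(-k^6 + (486 - k^3)^2)/27 + 18)^(1/3) + 9*sqrt(3)*I*(-k^3/27 + sqrt(-k^6 + (486 - k^3)^2)/27 + 18)^(1/3))/54) + c^3*k/12 + sqrt(3)*c^2/8 + c*k^2/8 + c/2


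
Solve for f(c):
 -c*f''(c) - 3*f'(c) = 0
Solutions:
 f(c) = C1 + C2/c^2


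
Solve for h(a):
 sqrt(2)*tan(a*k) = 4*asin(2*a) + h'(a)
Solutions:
 h(a) = C1 - 4*a*asin(2*a) - 2*sqrt(1 - 4*a^2) + sqrt(2)*Piecewise((-log(cos(a*k))/k, Ne(k, 0)), (0, True))


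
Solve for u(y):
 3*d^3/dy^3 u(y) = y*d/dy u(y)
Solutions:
 u(y) = C1 + Integral(C2*airyai(3^(2/3)*y/3) + C3*airybi(3^(2/3)*y/3), y)


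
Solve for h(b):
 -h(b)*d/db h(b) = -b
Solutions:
 h(b) = -sqrt(C1 + b^2)
 h(b) = sqrt(C1 + b^2)


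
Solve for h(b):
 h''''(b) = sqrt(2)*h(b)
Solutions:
 h(b) = C1*exp(-2^(1/8)*b) + C2*exp(2^(1/8)*b) + C3*sin(2^(1/8)*b) + C4*cos(2^(1/8)*b)


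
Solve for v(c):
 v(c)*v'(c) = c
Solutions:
 v(c) = -sqrt(C1 + c^2)
 v(c) = sqrt(C1 + c^2)


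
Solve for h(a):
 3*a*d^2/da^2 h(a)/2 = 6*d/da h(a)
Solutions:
 h(a) = C1 + C2*a^5


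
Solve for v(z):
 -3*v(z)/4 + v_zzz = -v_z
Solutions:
 v(z) = C1*exp(3^(1/3)*z*(-(27 + sqrt(921))^(1/3) + 4*3^(1/3)/(27 + sqrt(921))^(1/3))/12)*sin(3^(1/6)*z*((27 + sqrt(921))^(-1/3) + 3^(2/3)*(27 + sqrt(921))^(1/3)/12)) + C2*exp(3^(1/3)*z*(-(27 + sqrt(921))^(1/3) + 4*3^(1/3)/(27 + sqrt(921))^(1/3))/12)*cos(3^(1/6)*z*((27 + sqrt(921))^(-1/3) + 3^(2/3)*(27 + sqrt(921))^(1/3)/12)) + C3*exp(-3^(1/3)*z*(-(27 + sqrt(921))^(1/3) + 4*3^(1/3)/(27 + sqrt(921))^(1/3))/6)


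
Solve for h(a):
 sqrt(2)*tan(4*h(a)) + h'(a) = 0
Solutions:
 h(a) = -asin(C1*exp(-4*sqrt(2)*a))/4 + pi/4
 h(a) = asin(C1*exp(-4*sqrt(2)*a))/4


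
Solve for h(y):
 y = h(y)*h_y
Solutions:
 h(y) = -sqrt(C1 + y^2)
 h(y) = sqrt(C1 + y^2)


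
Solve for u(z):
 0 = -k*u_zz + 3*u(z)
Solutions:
 u(z) = C1*exp(-sqrt(3)*z*sqrt(1/k)) + C2*exp(sqrt(3)*z*sqrt(1/k))


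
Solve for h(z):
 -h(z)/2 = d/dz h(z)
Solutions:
 h(z) = C1*exp(-z/2)


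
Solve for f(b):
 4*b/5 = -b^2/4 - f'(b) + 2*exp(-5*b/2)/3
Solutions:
 f(b) = C1 - b^3/12 - 2*b^2/5 - 4*exp(-5*b/2)/15


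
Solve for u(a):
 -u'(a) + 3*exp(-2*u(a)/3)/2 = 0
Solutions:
 u(a) = 3*log(-sqrt(C1 + 3*a)) - 3*log(3)/2
 u(a) = 3*log(C1 + 3*a)/2 - 3*log(3)/2


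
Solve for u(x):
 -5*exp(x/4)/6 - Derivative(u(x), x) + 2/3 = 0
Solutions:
 u(x) = C1 + 2*x/3 - 10*exp(x/4)/3


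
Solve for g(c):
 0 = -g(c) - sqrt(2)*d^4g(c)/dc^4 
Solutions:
 g(c) = (C1*sin(2^(3/8)*c/2) + C2*cos(2^(3/8)*c/2))*exp(-2^(3/8)*c/2) + (C3*sin(2^(3/8)*c/2) + C4*cos(2^(3/8)*c/2))*exp(2^(3/8)*c/2)


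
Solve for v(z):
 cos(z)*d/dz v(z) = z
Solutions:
 v(z) = C1 + Integral(z/cos(z), z)


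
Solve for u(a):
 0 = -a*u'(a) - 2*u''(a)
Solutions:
 u(a) = C1 + C2*erf(a/2)


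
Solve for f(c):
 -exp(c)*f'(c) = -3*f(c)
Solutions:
 f(c) = C1*exp(-3*exp(-c))


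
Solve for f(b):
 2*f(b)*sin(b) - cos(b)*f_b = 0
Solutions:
 f(b) = C1/cos(b)^2


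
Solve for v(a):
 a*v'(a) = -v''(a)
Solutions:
 v(a) = C1 + C2*erf(sqrt(2)*a/2)


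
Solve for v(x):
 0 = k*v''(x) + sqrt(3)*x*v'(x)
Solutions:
 v(x) = C1 + C2*sqrt(k)*erf(sqrt(2)*3^(1/4)*x*sqrt(1/k)/2)


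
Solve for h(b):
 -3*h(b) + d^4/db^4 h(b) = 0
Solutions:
 h(b) = C1*exp(-3^(1/4)*b) + C2*exp(3^(1/4)*b) + C3*sin(3^(1/4)*b) + C4*cos(3^(1/4)*b)


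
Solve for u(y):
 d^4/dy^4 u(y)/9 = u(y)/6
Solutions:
 u(y) = C1*exp(-2^(3/4)*3^(1/4)*y/2) + C2*exp(2^(3/4)*3^(1/4)*y/2) + C3*sin(2^(3/4)*3^(1/4)*y/2) + C4*cos(2^(3/4)*3^(1/4)*y/2)


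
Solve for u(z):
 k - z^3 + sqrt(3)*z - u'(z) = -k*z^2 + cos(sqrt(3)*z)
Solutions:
 u(z) = C1 + k*z^3/3 + k*z - z^4/4 + sqrt(3)*z^2/2 - sqrt(3)*sin(sqrt(3)*z)/3


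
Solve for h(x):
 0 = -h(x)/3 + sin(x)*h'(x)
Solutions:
 h(x) = C1*(cos(x) - 1)^(1/6)/(cos(x) + 1)^(1/6)


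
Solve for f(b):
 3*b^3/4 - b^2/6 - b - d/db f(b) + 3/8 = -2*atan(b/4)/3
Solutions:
 f(b) = C1 + 3*b^4/16 - b^3/18 - b^2/2 + 2*b*atan(b/4)/3 + 3*b/8 - 4*log(b^2 + 16)/3


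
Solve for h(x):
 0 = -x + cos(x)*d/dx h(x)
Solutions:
 h(x) = C1 + Integral(x/cos(x), x)


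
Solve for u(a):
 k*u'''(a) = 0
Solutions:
 u(a) = C1 + C2*a + C3*a^2


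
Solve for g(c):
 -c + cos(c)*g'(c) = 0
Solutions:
 g(c) = C1 + Integral(c/cos(c), c)


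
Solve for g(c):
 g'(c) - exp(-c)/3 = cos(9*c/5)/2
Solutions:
 g(c) = C1 + 5*sin(9*c/5)/18 - exp(-c)/3


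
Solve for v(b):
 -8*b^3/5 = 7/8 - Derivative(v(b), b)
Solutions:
 v(b) = C1 + 2*b^4/5 + 7*b/8


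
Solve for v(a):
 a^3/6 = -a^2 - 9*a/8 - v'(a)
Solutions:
 v(a) = C1 - a^4/24 - a^3/3 - 9*a^2/16


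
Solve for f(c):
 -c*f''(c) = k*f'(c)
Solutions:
 f(c) = C1 + c^(1 - re(k))*(C2*sin(log(c)*Abs(im(k))) + C3*cos(log(c)*im(k)))


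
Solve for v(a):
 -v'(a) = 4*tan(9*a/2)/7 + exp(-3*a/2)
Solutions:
 v(a) = C1 - 4*log(tan(9*a/2)^2 + 1)/63 + 2*exp(-3*a/2)/3


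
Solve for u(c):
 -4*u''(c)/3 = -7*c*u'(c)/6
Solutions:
 u(c) = C1 + C2*erfi(sqrt(7)*c/4)


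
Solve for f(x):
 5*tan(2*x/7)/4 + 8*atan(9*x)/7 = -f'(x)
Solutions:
 f(x) = C1 - 8*x*atan(9*x)/7 + 4*log(81*x^2 + 1)/63 + 35*log(cos(2*x/7))/8


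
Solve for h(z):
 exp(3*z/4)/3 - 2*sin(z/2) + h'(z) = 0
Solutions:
 h(z) = C1 - 4*exp(3*z/4)/9 - 4*cos(z/2)


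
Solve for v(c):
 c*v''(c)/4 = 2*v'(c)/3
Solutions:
 v(c) = C1 + C2*c^(11/3)


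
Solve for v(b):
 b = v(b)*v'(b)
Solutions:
 v(b) = -sqrt(C1 + b^2)
 v(b) = sqrt(C1 + b^2)


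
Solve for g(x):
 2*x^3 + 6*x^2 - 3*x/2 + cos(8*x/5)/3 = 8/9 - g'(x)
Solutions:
 g(x) = C1 - x^4/2 - 2*x^3 + 3*x^2/4 + 8*x/9 - 5*sin(8*x/5)/24


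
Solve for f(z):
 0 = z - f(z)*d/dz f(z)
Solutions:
 f(z) = -sqrt(C1 + z^2)
 f(z) = sqrt(C1 + z^2)


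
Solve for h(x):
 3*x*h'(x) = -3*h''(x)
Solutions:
 h(x) = C1 + C2*erf(sqrt(2)*x/2)


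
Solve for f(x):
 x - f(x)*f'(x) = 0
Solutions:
 f(x) = -sqrt(C1 + x^2)
 f(x) = sqrt(C1 + x^2)


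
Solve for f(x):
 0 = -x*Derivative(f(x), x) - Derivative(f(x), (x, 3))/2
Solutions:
 f(x) = C1 + Integral(C2*airyai(-2^(1/3)*x) + C3*airybi(-2^(1/3)*x), x)


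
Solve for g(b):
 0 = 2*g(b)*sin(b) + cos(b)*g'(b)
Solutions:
 g(b) = C1*cos(b)^2


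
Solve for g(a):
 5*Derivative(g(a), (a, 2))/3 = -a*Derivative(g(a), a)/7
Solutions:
 g(a) = C1 + C2*erf(sqrt(210)*a/70)


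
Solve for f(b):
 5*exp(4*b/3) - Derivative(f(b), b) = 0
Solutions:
 f(b) = C1 + 15*exp(4*b/3)/4


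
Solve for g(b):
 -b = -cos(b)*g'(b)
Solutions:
 g(b) = C1 + Integral(b/cos(b), b)


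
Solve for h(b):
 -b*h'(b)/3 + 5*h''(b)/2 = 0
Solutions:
 h(b) = C1 + C2*erfi(sqrt(15)*b/15)


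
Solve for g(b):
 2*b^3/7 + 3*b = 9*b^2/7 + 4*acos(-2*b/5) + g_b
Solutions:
 g(b) = C1 + b^4/14 - 3*b^3/7 + 3*b^2/2 - 4*b*acos(-2*b/5) - 2*sqrt(25 - 4*b^2)


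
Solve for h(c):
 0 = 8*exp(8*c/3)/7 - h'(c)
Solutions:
 h(c) = C1 + 3*exp(8*c/3)/7


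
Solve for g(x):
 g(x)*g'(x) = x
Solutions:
 g(x) = -sqrt(C1 + x^2)
 g(x) = sqrt(C1 + x^2)


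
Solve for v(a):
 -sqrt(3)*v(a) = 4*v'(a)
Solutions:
 v(a) = C1*exp(-sqrt(3)*a/4)


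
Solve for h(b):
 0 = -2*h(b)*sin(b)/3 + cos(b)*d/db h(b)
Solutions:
 h(b) = C1/cos(b)^(2/3)


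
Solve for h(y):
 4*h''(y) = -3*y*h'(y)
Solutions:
 h(y) = C1 + C2*erf(sqrt(6)*y/4)


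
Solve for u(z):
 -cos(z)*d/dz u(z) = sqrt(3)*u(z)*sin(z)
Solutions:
 u(z) = C1*cos(z)^(sqrt(3))


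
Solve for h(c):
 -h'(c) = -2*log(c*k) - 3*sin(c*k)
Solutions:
 h(c) = C1 + 2*c*log(c*k) - 2*c + 3*Piecewise((-cos(c*k)/k, Ne(k, 0)), (0, True))


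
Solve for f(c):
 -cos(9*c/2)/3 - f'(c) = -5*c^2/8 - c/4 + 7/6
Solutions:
 f(c) = C1 + 5*c^3/24 + c^2/8 - 7*c/6 - 2*sin(9*c/2)/27


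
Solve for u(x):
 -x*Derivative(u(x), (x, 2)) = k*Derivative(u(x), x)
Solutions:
 u(x) = C1 + x^(1 - re(k))*(C2*sin(log(x)*Abs(im(k))) + C3*cos(log(x)*im(k)))


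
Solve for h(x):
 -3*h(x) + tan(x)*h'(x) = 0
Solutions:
 h(x) = C1*sin(x)^3


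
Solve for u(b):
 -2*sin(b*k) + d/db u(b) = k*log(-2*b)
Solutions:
 u(b) = C1 + b*k*(log(-b) - 1) + b*k*log(2) + 2*Piecewise((-cos(b*k)/k, Ne(k, 0)), (0, True))


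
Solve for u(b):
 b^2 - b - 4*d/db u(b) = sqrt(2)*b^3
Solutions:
 u(b) = C1 - sqrt(2)*b^4/16 + b^3/12 - b^2/8


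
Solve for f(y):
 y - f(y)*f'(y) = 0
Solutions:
 f(y) = -sqrt(C1 + y^2)
 f(y) = sqrt(C1 + y^2)


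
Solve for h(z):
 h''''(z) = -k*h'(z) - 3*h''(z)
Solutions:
 h(z) = C1 + C2*exp(2^(1/3)*z*(-2^(1/3)*(k + sqrt(k^2 + 4))^(1/3)/2 + (k + sqrt(k^2 + 4))^(-1/3))) + C3*exp(2^(1/3)*z*(2^(1/3)*(k + sqrt(k^2 + 4))^(1/3)/4 - 2^(1/3)*sqrt(3)*I*(k + sqrt(k^2 + 4))^(1/3)/4 + 2/((-1 + sqrt(3)*I)*(k + sqrt(k^2 + 4))^(1/3)))) + C4*exp(2^(1/3)*z*(2^(1/3)*(k + sqrt(k^2 + 4))^(1/3)/4 + 2^(1/3)*sqrt(3)*I*(k + sqrt(k^2 + 4))^(1/3)/4 - 2/((1 + sqrt(3)*I)*(k + sqrt(k^2 + 4))^(1/3))))


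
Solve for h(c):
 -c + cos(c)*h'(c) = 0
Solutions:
 h(c) = C1 + Integral(c/cos(c), c)


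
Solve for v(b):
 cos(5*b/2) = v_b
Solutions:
 v(b) = C1 + 2*sin(5*b/2)/5


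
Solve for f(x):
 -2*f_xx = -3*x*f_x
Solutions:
 f(x) = C1 + C2*erfi(sqrt(3)*x/2)


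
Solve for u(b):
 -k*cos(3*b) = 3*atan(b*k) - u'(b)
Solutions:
 u(b) = C1 + k*sin(3*b)/3 + 3*Piecewise((b*atan(b*k) - log(b^2*k^2 + 1)/(2*k), Ne(k, 0)), (0, True))


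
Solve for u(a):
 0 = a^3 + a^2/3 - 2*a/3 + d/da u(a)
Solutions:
 u(a) = C1 - a^4/4 - a^3/9 + a^2/3


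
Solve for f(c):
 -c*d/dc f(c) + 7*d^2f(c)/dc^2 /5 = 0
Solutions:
 f(c) = C1 + C2*erfi(sqrt(70)*c/14)


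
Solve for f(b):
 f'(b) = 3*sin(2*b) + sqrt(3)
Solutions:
 f(b) = C1 + sqrt(3)*b - 3*cos(2*b)/2


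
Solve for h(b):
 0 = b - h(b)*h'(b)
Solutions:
 h(b) = -sqrt(C1 + b^2)
 h(b) = sqrt(C1 + b^2)


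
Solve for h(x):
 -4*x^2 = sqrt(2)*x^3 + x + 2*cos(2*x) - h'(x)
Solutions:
 h(x) = C1 + sqrt(2)*x^4/4 + 4*x^3/3 + x^2/2 + sin(2*x)


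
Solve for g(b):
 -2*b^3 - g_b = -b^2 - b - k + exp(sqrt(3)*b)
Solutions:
 g(b) = C1 - b^4/2 + b^3/3 + b^2/2 + b*k - sqrt(3)*exp(sqrt(3)*b)/3


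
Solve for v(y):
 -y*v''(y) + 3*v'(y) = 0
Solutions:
 v(y) = C1 + C2*y^4


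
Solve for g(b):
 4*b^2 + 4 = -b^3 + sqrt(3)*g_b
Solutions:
 g(b) = C1 + sqrt(3)*b^4/12 + 4*sqrt(3)*b^3/9 + 4*sqrt(3)*b/3


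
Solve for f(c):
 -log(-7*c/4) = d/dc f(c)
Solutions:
 f(c) = C1 - c*log(-c) + c*(-log(7) + 1 + 2*log(2))


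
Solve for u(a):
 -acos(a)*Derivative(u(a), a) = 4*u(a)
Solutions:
 u(a) = C1*exp(-4*Integral(1/acos(a), a))


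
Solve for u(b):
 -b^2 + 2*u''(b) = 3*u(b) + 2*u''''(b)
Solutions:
 u(b) = -b^2/3 + (C1*sin(2^(3/4)*3^(1/4)*b*sin(atan(sqrt(5))/2)/2) + C2*cos(2^(3/4)*3^(1/4)*b*sin(atan(sqrt(5))/2)/2))*exp(-2^(3/4)*3^(1/4)*b*cos(atan(sqrt(5))/2)/2) + (C3*sin(2^(3/4)*3^(1/4)*b*sin(atan(sqrt(5))/2)/2) + C4*cos(2^(3/4)*3^(1/4)*b*sin(atan(sqrt(5))/2)/2))*exp(2^(3/4)*3^(1/4)*b*cos(atan(sqrt(5))/2)/2) - 4/9


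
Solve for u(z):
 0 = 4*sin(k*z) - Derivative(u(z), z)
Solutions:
 u(z) = C1 - 4*cos(k*z)/k


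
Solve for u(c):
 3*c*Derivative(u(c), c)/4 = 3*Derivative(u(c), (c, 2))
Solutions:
 u(c) = C1 + C2*erfi(sqrt(2)*c/4)


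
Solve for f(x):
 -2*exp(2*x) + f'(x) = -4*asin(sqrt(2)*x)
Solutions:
 f(x) = C1 - 4*x*asin(sqrt(2)*x) - 2*sqrt(2)*sqrt(1 - 2*x^2) + exp(2*x)


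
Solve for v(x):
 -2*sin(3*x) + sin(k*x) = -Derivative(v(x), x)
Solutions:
 v(x) = C1 - 2*cos(3*x)/3 + cos(k*x)/k


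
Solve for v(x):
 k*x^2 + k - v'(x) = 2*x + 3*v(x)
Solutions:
 v(x) = C1*exp(-3*x) + k*x^2/3 - 2*k*x/9 + 11*k/27 - 2*x/3 + 2/9


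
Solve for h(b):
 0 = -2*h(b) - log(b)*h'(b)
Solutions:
 h(b) = C1*exp(-2*li(b))


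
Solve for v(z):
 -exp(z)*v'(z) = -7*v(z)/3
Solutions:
 v(z) = C1*exp(-7*exp(-z)/3)


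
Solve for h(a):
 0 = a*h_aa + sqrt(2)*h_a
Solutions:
 h(a) = C1 + C2*a^(1 - sqrt(2))


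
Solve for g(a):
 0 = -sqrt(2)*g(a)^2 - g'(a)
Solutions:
 g(a) = 1/(C1 + sqrt(2)*a)


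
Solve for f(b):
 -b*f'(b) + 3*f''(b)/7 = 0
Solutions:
 f(b) = C1 + C2*erfi(sqrt(42)*b/6)


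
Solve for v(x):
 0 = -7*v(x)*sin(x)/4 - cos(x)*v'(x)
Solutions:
 v(x) = C1*cos(x)^(7/4)


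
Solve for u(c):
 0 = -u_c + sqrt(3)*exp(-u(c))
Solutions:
 u(c) = log(C1 + sqrt(3)*c)


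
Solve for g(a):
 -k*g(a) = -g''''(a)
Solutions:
 g(a) = C1*exp(-a*k^(1/4)) + C2*exp(a*k^(1/4)) + C3*exp(-I*a*k^(1/4)) + C4*exp(I*a*k^(1/4))


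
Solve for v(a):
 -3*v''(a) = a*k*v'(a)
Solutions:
 v(a) = Piecewise((-sqrt(6)*sqrt(pi)*C1*erf(sqrt(6)*a*sqrt(k)/6)/(2*sqrt(k)) - C2, (k > 0) | (k < 0)), (-C1*a - C2, True))


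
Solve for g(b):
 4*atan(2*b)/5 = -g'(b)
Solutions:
 g(b) = C1 - 4*b*atan(2*b)/5 + log(4*b^2 + 1)/5


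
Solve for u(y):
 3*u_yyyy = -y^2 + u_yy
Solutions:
 u(y) = C1 + C2*y + C3*exp(-sqrt(3)*y/3) + C4*exp(sqrt(3)*y/3) + y^4/12 + 3*y^2


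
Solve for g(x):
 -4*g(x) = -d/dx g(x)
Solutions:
 g(x) = C1*exp(4*x)


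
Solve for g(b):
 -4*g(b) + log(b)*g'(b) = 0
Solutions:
 g(b) = C1*exp(4*li(b))


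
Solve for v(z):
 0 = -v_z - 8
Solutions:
 v(z) = C1 - 8*z


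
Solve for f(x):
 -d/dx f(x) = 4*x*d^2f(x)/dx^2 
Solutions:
 f(x) = C1 + C2*x^(3/4)


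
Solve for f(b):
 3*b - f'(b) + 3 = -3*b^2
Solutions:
 f(b) = C1 + b^3 + 3*b^2/2 + 3*b


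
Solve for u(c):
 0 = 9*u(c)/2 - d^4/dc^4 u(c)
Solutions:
 u(c) = C1*exp(-2^(3/4)*sqrt(3)*c/2) + C2*exp(2^(3/4)*sqrt(3)*c/2) + C3*sin(2^(3/4)*sqrt(3)*c/2) + C4*cos(2^(3/4)*sqrt(3)*c/2)


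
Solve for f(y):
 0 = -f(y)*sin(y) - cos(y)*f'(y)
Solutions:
 f(y) = C1*cos(y)


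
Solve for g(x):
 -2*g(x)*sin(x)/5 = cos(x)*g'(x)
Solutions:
 g(x) = C1*cos(x)^(2/5)


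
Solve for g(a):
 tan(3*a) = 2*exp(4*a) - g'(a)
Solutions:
 g(a) = C1 + exp(4*a)/2 + log(cos(3*a))/3


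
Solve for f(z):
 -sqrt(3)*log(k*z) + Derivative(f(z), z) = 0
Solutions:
 f(z) = C1 + sqrt(3)*z*log(k*z) - sqrt(3)*z


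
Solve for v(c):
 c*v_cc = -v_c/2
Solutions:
 v(c) = C1 + C2*sqrt(c)


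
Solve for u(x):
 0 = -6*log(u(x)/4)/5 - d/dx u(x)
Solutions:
 -5*Integral(1/(-log(_y) + 2*log(2)), (_y, u(x)))/6 = C1 - x


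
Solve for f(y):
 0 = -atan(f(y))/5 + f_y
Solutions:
 Integral(1/atan(_y), (_y, f(y))) = C1 + y/5


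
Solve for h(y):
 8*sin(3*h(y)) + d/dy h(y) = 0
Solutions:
 h(y) = -acos((-C1 - exp(48*y))/(C1 - exp(48*y)))/3 + 2*pi/3
 h(y) = acos((-C1 - exp(48*y))/(C1 - exp(48*y)))/3


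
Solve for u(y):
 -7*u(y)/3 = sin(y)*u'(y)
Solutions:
 u(y) = C1*(cos(y) + 1)^(7/6)/(cos(y) - 1)^(7/6)


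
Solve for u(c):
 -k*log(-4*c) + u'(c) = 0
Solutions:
 u(c) = C1 + c*k*log(-c) + c*k*(-1 + 2*log(2))


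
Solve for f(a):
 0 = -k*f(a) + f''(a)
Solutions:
 f(a) = C1*exp(-a*sqrt(k)) + C2*exp(a*sqrt(k))


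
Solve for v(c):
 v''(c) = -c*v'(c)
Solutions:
 v(c) = C1 + C2*erf(sqrt(2)*c/2)


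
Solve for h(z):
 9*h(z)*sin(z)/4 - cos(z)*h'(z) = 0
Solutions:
 h(z) = C1/cos(z)^(9/4)


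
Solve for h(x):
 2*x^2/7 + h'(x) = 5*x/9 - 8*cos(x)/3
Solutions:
 h(x) = C1 - 2*x^3/21 + 5*x^2/18 - 8*sin(x)/3


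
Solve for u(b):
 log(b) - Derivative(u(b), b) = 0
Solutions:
 u(b) = C1 + b*log(b) - b


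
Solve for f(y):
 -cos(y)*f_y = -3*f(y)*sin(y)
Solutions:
 f(y) = C1/cos(y)^3


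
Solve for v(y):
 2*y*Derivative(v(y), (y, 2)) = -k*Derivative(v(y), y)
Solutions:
 v(y) = C1 + y^(1 - re(k)/2)*(C2*sin(log(y)*Abs(im(k))/2) + C3*cos(log(y)*im(k)/2))


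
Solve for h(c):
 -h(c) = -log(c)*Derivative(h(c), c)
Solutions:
 h(c) = C1*exp(li(c))


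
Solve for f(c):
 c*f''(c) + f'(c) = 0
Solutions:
 f(c) = C1 + C2*log(c)


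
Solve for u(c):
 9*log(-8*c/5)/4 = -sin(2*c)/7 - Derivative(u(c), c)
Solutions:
 u(c) = C1 - 9*c*log(-c)/4 - 7*c*log(2) + c*log(10)/4 + 9*c/4 + 2*c*log(5) + cos(2*c)/14


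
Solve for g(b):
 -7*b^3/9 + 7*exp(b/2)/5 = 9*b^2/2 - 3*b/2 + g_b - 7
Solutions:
 g(b) = C1 - 7*b^4/36 - 3*b^3/2 + 3*b^2/4 + 7*b + 14*exp(b/2)/5


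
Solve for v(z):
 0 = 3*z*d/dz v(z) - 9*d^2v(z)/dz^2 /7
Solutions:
 v(z) = C1 + C2*erfi(sqrt(42)*z/6)


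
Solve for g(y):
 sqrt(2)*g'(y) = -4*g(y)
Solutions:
 g(y) = C1*exp(-2*sqrt(2)*y)


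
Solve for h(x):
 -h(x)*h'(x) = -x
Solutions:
 h(x) = -sqrt(C1 + x^2)
 h(x) = sqrt(C1 + x^2)


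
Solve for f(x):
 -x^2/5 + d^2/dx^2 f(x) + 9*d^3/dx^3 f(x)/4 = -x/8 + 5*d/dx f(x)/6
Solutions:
 f(x) = C1 + C2*exp(x*(-2 + sqrt(34))/9) + C3*exp(-x*(2 + sqrt(34))/9) - 2*x^3/25 - 213*x^2/1000 - 2259*x/1250


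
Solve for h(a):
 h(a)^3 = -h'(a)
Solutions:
 h(a) = -sqrt(2)*sqrt(-1/(C1 - a))/2
 h(a) = sqrt(2)*sqrt(-1/(C1 - a))/2


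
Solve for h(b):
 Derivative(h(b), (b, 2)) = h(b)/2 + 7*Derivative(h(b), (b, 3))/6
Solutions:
 h(b) = C1*exp(b*(8*2^(1/3)/(7*sqrt(345) + 131)^(1/3) + 8 + 2^(2/3)*(7*sqrt(345) + 131)^(1/3))/28)*sin(2^(1/3)*sqrt(3)*b*(-2^(1/3)*(7*sqrt(345) + 131)^(1/3) + 8/(7*sqrt(345) + 131)^(1/3))/28) + C2*exp(b*(8*2^(1/3)/(7*sqrt(345) + 131)^(1/3) + 8 + 2^(2/3)*(7*sqrt(345) + 131)^(1/3))/28)*cos(2^(1/3)*sqrt(3)*b*(-2^(1/3)*(7*sqrt(345) + 131)^(1/3) + 8/(7*sqrt(345) + 131)^(1/3))/28) + C3*exp(b*(-2^(2/3)*(7*sqrt(345) + 131)^(1/3) - 8*2^(1/3)/(7*sqrt(345) + 131)^(1/3) + 4)/14)


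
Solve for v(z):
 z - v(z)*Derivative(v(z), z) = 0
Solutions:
 v(z) = -sqrt(C1 + z^2)
 v(z) = sqrt(C1 + z^2)


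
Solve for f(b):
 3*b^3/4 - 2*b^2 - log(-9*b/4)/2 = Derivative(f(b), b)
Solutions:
 f(b) = C1 + 3*b^4/16 - 2*b^3/3 - b*log(-b)/2 + b*(-log(3) + 1/2 + log(2))


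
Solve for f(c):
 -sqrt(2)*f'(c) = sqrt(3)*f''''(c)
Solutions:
 f(c) = C1 + C4*exp(-2^(1/6)*3^(5/6)*c/3) + (C2*sin(2^(1/6)*3^(1/3)*c/2) + C3*cos(2^(1/6)*3^(1/3)*c/2))*exp(2^(1/6)*3^(5/6)*c/6)


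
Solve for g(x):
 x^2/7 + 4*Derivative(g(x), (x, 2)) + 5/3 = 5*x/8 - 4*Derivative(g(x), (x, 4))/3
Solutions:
 g(x) = C1 + C2*x + C3*sin(sqrt(3)*x) + C4*cos(sqrt(3)*x) - x^4/336 + 5*x^3/192 - 11*x^2/56


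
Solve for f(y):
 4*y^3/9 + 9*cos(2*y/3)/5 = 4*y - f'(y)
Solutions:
 f(y) = C1 - y^4/9 + 2*y^2 - 27*sin(2*y/3)/10


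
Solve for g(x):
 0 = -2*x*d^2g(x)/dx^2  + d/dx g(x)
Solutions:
 g(x) = C1 + C2*x^(3/2)


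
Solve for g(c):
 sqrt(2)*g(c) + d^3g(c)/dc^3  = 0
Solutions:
 g(c) = C3*exp(-2^(1/6)*c) + (C1*sin(2^(1/6)*sqrt(3)*c/2) + C2*cos(2^(1/6)*sqrt(3)*c/2))*exp(2^(1/6)*c/2)


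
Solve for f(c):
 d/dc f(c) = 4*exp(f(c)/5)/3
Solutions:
 f(c) = 5*log(-1/(C1 + 4*c)) + 5*log(15)


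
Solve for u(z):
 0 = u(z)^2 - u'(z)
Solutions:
 u(z) = -1/(C1 + z)


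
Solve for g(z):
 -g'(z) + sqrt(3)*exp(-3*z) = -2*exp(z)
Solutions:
 g(z) = C1 + 2*exp(z) - sqrt(3)*exp(-3*z)/3


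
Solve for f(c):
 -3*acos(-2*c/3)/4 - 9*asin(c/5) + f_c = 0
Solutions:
 f(c) = C1 + 3*c*acos(-2*c/3)/4 + 9*c*asin(c/5) + 3*sqrt(9 - 4*c^2)/8 + 9*sqrt(25 - c^2)


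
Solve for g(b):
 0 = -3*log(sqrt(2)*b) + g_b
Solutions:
 g(b) = C1 + 3*b*log(b) - 3*b + 3*b*log(2)/2


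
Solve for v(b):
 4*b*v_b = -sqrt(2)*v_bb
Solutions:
 v(b) = C1 + C2*erf(2^(1/4)*b)


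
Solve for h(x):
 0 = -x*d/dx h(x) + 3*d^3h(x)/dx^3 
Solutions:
 h(x) = C1 + Integral(C2*airyai(3^(2/3)*x/3) + C3*airybi(3^(2/3)*x/3), x)


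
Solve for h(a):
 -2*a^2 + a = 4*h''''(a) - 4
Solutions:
 h(a) = C1 + C2*a + C3*a^2 + C4*a^3 - a^6/720 + a^5/480 + a^4/24


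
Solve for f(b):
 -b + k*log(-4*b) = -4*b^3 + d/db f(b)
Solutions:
 f(b) = C1 + b^4 - b^2/2 + b*k*log(-b) + b*k*(-1 + 2*log(2))


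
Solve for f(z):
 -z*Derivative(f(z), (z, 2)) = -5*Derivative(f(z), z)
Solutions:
 f(z) = C1 + C2*z^6


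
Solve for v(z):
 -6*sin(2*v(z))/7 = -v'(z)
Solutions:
 -6*z/7 + log(cos(2*v(z)) - 1)/4 - log(cos(2*v(z)) + 1)/4 = C1


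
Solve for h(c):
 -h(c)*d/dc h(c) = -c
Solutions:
 h(c) = -sqrt(C1 + c^2)
 h(c) = sqrt(C1 + c^2)


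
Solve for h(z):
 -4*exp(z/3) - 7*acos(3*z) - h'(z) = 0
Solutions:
 h(z) = C1 - 7*z*acos(3*z) + 7*sqrt(1 - 9*z^2)/3 - 12*exp(z/3)


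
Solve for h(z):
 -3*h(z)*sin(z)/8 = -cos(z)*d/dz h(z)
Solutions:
 h(z) = C1/cos(z)^(3/8)


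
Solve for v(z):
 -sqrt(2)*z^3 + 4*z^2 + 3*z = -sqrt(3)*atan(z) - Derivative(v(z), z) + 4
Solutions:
 v(z) = C1 + sqrt(2)*z^4/4 - 4*z^3/3 - 3*z^2/2 + 4*z - sqrt(3)*(z*atan(z) - log(z^2 + 1)/2)


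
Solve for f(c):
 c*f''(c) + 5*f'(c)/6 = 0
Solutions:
 f(c) = C1 + C2*c^(1/6)


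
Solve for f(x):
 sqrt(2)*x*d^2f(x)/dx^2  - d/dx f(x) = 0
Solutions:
 f(x) = C1 + C2*x^(sqrt(2)/2 + 1)


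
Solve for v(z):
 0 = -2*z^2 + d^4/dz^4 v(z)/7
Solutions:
 v(z) = C1 + C2*z + C3*z^2 + C4*z^3 + 7*z^6/180


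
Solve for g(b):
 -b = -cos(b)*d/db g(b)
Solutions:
 g(b) = C1 + Integral(b/cos(b), b)


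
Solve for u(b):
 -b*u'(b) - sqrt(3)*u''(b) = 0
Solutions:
 u(b) = C1 + C2*erf(sqrt(2)*3^(3/4)*b/6)


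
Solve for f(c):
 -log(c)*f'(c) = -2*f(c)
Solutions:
 f(c) = C1*exp(2*li(c))


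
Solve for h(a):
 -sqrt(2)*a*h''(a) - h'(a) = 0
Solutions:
 h(a) = C1 + C2*a^(1 - sqrt(2)/2)


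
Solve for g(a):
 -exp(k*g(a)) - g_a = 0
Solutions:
 g(a) = Piecewise((log(1/(C1*k + a*k))/k, Ne(k, 0)), (nan, True))
 g(a) = Piecewise((C1 - a, Eq(k, 0)), (nan, True))


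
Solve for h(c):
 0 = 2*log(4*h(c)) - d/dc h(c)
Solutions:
 -Integral(1/(log(_y) + 2*log(2)), (_y, h(c)))/2 = C1 - c


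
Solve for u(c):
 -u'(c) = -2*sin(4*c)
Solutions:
 u(c) = C1 - cos(4*c)/2


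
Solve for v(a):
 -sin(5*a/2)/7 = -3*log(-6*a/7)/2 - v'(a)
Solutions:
 v(a) = C1 - 3*a*log(-a)/2 - 2*a*log(6) + 3*a/2 + a*log(42)/2 + a*log(7) - 2*cos(5*a/2)/35


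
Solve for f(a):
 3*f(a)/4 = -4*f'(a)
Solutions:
 f(a) = C1*exp(-3*a/16)


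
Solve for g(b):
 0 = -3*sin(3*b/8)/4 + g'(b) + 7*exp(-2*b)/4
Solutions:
 g(b) = C1 - 2*cos(3*b/8) + 7*exp(-2*b)/8


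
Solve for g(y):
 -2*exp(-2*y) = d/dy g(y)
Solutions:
 g(y) = C1 + exp(-2*y)


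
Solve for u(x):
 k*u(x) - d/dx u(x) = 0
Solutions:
 u(x) = C1*exp(k*x)


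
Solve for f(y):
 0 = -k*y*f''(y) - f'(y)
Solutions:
 f(y) = C1 + y^(((re(k) - 1)*re(k) + im(k)^2)/(re(k)^2 + im(k)^2))*(C2*sin(log(y)*Abs(im(k))/(re(k)^2 + im(k)^2)) + C3*cos(log(y)*im(k)/(re(k)^2 + im(k)^2)))


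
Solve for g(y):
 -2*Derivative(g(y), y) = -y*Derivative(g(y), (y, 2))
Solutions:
 g(y) = C1 + C2*y^3


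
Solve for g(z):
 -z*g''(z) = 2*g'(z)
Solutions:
 g(z) = C1 + C2/z


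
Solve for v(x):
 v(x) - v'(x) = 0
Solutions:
 v(x) = C1*exp(x)


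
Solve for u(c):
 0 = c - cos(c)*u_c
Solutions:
 u(c) = C1 + Integral(c/cos(c), c)


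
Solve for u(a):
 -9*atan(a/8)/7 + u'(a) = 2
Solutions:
 u(a) = C1 + 9*a*atan(a/8)/7 + 2*a - 36*log(a^2 + 64)/7


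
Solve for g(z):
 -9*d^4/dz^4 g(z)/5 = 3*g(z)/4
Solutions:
 g(z) = (C1*sin(3^(3/4)*5^(1/4)*z/6) + C2*cos(3^(3/4)*5^(1/4)*z/6))*exp(-3^(3/4)*5^(1/4)*z/6) + (C3*sin(3^(3/4)*5^(1/4)*z/6) + C4*cos(3^(3/4)*5^(1/4)*z/6))*exp(3^(3/4)*5^(1/4)*z/6)


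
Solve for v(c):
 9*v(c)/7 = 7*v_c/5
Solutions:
 v(c) = C1*exp(45*c/49)


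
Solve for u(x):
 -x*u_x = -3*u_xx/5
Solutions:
 u(x) = C1 + C2*erfi(sqrt(30)*x/6)


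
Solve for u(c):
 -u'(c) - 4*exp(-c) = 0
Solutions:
 u(c) = C1 + 4*exp(-c)


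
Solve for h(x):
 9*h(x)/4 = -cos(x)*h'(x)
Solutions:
 h(x) = C1*(sin(x) - 1)^(9/8)/(sin(x) + 1)^(9/8)


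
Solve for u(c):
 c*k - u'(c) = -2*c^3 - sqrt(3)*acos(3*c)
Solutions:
 u(c) = C1 + c^4/2 + c^2*k/2 + sqrt(3)*(c*acos(3*c) - sqrt(1 - 9*c^2)/3)


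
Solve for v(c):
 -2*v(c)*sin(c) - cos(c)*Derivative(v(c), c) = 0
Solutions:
 v(c) = C1*cos(c)^2


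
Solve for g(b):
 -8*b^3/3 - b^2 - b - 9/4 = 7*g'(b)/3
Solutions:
 g(b) = C1 - 2*b^4/7 - b^3/7 - 3*b^2/14 - 27*b/28


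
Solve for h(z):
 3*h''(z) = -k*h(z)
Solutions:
 h(z) = C1*exp(-sqrt(3)*z*sqrt(-k)/3) + C2*exp(sqrt(3)*z*sqrt(-k)/3)


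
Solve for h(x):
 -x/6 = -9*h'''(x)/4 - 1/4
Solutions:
 h(x) = C1 + C2*x + C3*x^2 + x^4/324 - x^3/54


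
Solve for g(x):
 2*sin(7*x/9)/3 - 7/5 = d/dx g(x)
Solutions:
 g(x) = C1 - 7*x/5 - 6*cos(7*x/9)/7


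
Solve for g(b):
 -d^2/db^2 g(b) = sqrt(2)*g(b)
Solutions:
 g(b) = C1*sin(2^(1/4)*b) + C2*cos(2^(1/4)*b)


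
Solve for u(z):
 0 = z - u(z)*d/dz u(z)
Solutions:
 u(z) = -sqrt(C1 + z^2)
 u(z) = sqrt(C1 + z^2)


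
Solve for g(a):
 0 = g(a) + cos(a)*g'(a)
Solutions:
 g(a) = C1*sqrt(sin(a) - 1)/sqrt(sin(a) + 1)


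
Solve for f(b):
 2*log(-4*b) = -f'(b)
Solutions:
 f(b) = C1 - 2*b*log(-b) + 2*b*(1 - 2*log(2))


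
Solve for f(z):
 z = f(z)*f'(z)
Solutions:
 f(z) = -sqrt(C1 + z^2)
 f(z) = sqrt(C1 + z^2)


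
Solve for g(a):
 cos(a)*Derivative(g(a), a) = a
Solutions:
 g(a) = C1 + Integral(a/cos(a), a)


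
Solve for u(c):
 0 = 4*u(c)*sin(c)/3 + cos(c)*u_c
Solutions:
 u(c) = C1*cos(c)^(4/3)


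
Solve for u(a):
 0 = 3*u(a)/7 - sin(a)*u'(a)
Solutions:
 u(a) = C1*(cos(a) - 1)^(3/14)/(cos(a) + 1)^(3/14)


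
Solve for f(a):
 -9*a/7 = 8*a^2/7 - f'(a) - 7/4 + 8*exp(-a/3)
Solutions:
 f(a) = C1 + 8*a^3/21 + 9*a^2/14 - 7*a/4 - 24*exp(-a/3)


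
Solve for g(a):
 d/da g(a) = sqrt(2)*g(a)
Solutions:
 g(a) = C1*exp(sqrt(2)*a)


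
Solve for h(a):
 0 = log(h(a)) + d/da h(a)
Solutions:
 li(h(a)) = C1 - a


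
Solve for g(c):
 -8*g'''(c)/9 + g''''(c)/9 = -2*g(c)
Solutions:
 g(c) = C1*exp(c*(-sqrt(2)*sqrt(6^(2/3)/(sqrt(138) + 12)^(1/3) + 6^(1/3)*(sqrt(138) + 12)^(1/3) + 8)/2 + 2))*sin(sqrt(2)*c*sqrt(-16 + 6^(2/3)/(sqrt(138) + 12)^(1/3) + 6^(1/3)*(sqrt(138) + 12)^(1/3) + 32*sqrt(2)/sqrt(6^(2/3)/(sqrt(138) + 12)^(1/3) + 6^(1/3)*(sqrt(138) + 12)^(1/3) + 8))/2) + C2*exp(c*(-sqrt(2)*sqrt(6^(2/3)/(sqrt(138) + 12)^(1/3) + 6^(1/3)*(sqrt(138) + 12)^(1/3) + 8)/2 + 2))*cos(sqrt(2)*c*sqrt(-16 + 6^(2/3)/(sqrt(138) + 12)^(1/3) + 6^(1/3)*(sqrt(138) + 12)^(1/3) + 32*sqrt(2)/sqrt(6^(2/3)/(sqrt(138) + 12)^(1/3) + 6^(1/3)*(sqrt(138) + 12)^(1/3) + 8))/2) + C3*exp(c*(2 + sqrt(2)*sqrt(6^(2/3)/(sqrt(138) + 12)^(1/3) + 6^(1/3)*(sqrt(138) + 12)^(1/3) + 8)/2 + sqrt(2)*sqrt(-6^(1/3)*(sqrt(138) + 12)^(1/3) - 6^(2/3)/(sqrt(138) + 12)^(1/3) + 32*sqrt(2)/sqrt(6^(2/3)/(sqrt(138) + 12)^(1/3) + 6^(1/3)*(sqrt(138) + 12)^(1/3) + 8) + 16)/2)) + C4*exp(c*(-sqrt(2)*sqrt(-6^(1/3)*(sqrt(138) + 12)^(1/3) - 6^(2/3)/(sqrt(138) + 12)^(1/3) + 32*sqrt(2)/sqrt(6^(2/3)/(sqrt(138) + 12)^(1/3) + 6^(1/3)*(sqrt(138) + 12)^(1/3) + 8) + 16)/2 + 2 + sqrt(2)*sqrt(6^(2/3)/(sqrt(138) + 12)^(1/3) + 6^(1/3)*(sqrt(138) + 12)^(1/3) + 8)/2))


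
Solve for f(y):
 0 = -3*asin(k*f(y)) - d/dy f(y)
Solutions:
 Integral(1/asin(_y*k), (_y, f(y))) = C1 - 3*y


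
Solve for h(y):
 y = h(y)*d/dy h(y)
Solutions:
 h(y) = -sqrt(C1 + y^2)
 h(y) = sqrt(C1 + y^2)


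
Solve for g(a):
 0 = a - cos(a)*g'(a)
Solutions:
 g(a) = C1 + Integral(a/cos(a), a)


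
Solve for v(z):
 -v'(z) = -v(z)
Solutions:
 v(z) = C1*exp(z)


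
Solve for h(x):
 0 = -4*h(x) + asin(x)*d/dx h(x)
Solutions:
 h(x) = C1*exp(4*Integral(1/asin(x), x))


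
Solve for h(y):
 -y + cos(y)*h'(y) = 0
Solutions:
 h(y) = C1 + Integral(y/cos(y), y)


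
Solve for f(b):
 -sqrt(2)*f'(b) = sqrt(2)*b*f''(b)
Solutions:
 f(b) = C1 + C2*log(b)


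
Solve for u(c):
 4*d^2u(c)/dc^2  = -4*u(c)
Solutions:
 u(c) = C1*sin(c) + C2*cos(c)


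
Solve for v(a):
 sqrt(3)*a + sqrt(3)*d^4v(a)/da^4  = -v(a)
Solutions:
 v(a) = -sqrt(3)*a + (C1*sin(sqrt(2)*3^(7/8)*a/6) + C2*cos(sqrt(2)*3^(7/8)*a/6))*exp(-sqrt(2)*3^(7/8)*a/6) + (C3*sin(sqrt(2)*3^(7/8)*a/6) + C4*cos(sqrt(2)*3^(7/8)*a/6))*exp(sqrt(2)*3^(7/8)*a/6)


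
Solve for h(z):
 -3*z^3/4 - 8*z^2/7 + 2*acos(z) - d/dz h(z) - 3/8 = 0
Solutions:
 h(z) = C1 - 3*z^4/16 - 8*z^3/21 + 2*z*acos(z) - 3*z/8 - 2*sqrt(1 - z^2)


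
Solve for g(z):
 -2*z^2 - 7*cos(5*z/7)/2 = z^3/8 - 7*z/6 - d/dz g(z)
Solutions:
 g(z) = C1 + z^4/32 + 2*z^3/3 - 7*z^2/12 + 49*sin(5*z/7)/10


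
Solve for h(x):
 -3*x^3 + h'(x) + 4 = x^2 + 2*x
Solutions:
 h(x) = C1 + 3*x^4/4 + x^3/3 + x^2 - 4*x


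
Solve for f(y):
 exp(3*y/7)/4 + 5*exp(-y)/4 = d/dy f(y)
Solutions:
 f(y) = C1 + 7*exp(3*y/7)/12 - 5*exp(-y)/4


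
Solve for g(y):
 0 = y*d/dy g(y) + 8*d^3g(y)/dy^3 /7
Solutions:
 g(y) = C1 + Integral(C2*airyai(-7^(1/3)*y/2) + C3*airybi(-7^(1/3)*y/2), y)


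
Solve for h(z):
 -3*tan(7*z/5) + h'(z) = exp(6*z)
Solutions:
 h(z) = C1 + exp(6*z)/6 - 15*log(cos(7*z/5))/7


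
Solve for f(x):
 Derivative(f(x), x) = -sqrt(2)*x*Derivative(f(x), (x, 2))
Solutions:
 f(x) = C1 + C2*x^(1 - sqrt(2)/2)


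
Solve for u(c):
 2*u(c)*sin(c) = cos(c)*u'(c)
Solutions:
 u(c) = C1/cos(c)^2


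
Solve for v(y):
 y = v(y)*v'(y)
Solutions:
 v(y) = -sqrt(C1 + y^2)
 v(y) = sqrt(C1 + y^2)


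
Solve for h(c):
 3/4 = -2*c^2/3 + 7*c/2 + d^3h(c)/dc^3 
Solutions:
 h(c) = C1 + C2*c + C3*c^2 + c^5/90 - 7*c^4/48 + c^3/8


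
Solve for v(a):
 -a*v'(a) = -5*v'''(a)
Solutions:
 v(a) = C1 + Integral(C2*airyai(5^(2/3)*a/5) + C3*airybi(5^(2/3)*a/5), a)


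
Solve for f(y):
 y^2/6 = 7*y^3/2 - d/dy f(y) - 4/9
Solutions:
 f(y) = C1 + 7*y^4/8 - y^3/18 - 4*y/9


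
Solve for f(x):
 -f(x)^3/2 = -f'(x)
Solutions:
 f(x) = -sqrt(-1/(C1 + x))
 f(x) = sqrt(-1/(C1 + x))


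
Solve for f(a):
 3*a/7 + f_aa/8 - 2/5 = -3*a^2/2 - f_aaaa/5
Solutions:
 f(a) = C1 + C2*a + C3*sin(sqrt(10)*a/4) + C4*cos(sqrt(10)*a/4) - a^4 - 4*a^3/7 + 104*a^2/5


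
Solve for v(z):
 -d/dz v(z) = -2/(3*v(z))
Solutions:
 v(z) = -sqrt(C1 + 12*z)/3
 v(z) = sqrt(C1 + 12*z)/3


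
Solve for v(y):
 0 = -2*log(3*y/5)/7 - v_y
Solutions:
 v(y) = C1 - 2*y*log(y)/7 - 2*y*log(3)/7 + 2*y/7 + 2*y*log(5)/7


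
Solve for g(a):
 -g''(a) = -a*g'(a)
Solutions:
 g(a) = C1 + C2*erfi(sqrt(2)*a/2)


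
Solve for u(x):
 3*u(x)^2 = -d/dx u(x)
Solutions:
 u(x) = 1/(C1 + 3*x)


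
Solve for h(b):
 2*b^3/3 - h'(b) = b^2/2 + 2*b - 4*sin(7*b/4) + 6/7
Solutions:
 h(b) = C1 + b^4/6 - b^3/6 - b^2 - 6*b/7 - 16*cos(7*b/4)/7


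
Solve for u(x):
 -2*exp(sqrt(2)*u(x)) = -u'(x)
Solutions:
 u(x) = sqrt(2)*(2*log(-1/(C1 + 2*x)) - log(2))/4


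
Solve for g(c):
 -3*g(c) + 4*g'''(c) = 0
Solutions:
 g(c) = C3*exp(6^(1/3)*c/2) + (C1*sin(2^(1/3)*3^(5/6)*c/4) + C2*cos(2^(1/3)*3^(5/6)*c/4))*exp(-6^(1/3)*c/4)


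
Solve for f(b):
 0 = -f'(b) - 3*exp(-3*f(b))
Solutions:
 f(b) = log(C1 - 9*b)/3
 f(b) = log((-3^(1/3) - 3^(5/6)*I)*(C1 - 3*b)^(1/3)/2)
 f(b) = log((-3^(1/3) + 3^(5/6)*I)*(C1 - 3*b)^(1/3)/2)


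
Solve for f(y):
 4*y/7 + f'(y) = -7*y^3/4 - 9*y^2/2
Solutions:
 f(y) = C1 - 7*y^4/16 - 3*y^3/2 - 2*y^2/7


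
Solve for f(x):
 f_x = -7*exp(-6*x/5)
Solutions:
 f(x) = C1 + 35*exp(-6*x/5)/6


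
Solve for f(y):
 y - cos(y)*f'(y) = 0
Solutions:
 f(y) = C1 + Integral(y/cos(y), y)


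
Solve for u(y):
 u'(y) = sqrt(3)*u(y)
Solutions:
 u(y) = C1*exp(sqrt(3)*y)


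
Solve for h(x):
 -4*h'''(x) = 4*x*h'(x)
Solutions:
 h(x) = C1 + Integral(C2*airyai(-x) + C3*airybi(-x), x)


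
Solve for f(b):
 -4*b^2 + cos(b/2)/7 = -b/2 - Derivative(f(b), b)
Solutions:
 f(b) = C1 + 4*b^3/3 - b^2/4 - 2*sin(b/2)/7


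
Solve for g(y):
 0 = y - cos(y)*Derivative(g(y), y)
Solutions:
 g(y) = C1 + Integral(y/cos(y), y)


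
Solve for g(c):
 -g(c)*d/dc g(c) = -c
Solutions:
 g(c) = -sqrt(C1 + c^2)
 g(c) = sqrt(C1 + c^2)


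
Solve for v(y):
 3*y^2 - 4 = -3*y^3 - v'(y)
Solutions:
 v(y) = C1 - 3*y^4/4 - y^3 + 4*y


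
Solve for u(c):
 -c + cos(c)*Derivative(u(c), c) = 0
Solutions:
 u(c) = C1 + Integral(c/cos(c), c)


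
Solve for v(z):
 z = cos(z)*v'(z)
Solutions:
 v(z) = C1 + Integral(z/cos(z), z)


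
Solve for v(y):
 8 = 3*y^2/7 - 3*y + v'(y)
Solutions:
 v(y) = C1 - y^3/7 + 3*y^2/2 + 8*y


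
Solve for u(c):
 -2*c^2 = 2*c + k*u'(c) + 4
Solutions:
 u(c) = C1 - 2*c^3/(3*k) - c^2/k - 4*c/k


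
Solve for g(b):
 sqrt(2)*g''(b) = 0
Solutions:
 g(b) = C1 + C2*b


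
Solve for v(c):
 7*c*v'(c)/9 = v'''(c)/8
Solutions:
 v(c) = C1 + Integral(C2*airyai(2*21^(1/3)*c/3) + C3*airybi(2*21^(1/3)*c/3), c)


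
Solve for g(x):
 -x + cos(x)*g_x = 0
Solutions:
 g(x) = C1 + Integral(x/cos(x), x)


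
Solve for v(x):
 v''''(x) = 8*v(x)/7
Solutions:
 v(x) = C1*exp(-14^(3/4)*x/7) + C2*exp(14^(3/4)*x/7) + C3*sin(14^(3/4)*x/7) + C4*cos(14^(3/4)*x/7)


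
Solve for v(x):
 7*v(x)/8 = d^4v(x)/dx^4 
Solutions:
 v(x) = C1*exp(-14^(1/4)*x/2) + C2*exp(14^(1/4)*x/2) + C3*sin(14^(1/4)*x/2) + C4*cos(14^(1/4)*x/2)


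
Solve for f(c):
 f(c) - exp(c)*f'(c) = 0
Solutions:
 f(c) = C1*exp(-exp(-c))


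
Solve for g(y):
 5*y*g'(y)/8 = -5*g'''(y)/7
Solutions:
 g(y) = C1 + Integral(C2*airyai(-7^(1/3)*y/2) + C3*airybi(-7^(1/3)*y/2), y)


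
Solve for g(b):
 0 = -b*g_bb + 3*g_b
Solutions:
 g(b) = C1 + C2*b^4


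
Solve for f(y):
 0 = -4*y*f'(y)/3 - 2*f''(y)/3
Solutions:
 f(y) = C1 + C2*erf(y)


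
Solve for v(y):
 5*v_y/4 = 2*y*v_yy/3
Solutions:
 v(y) = C1 + C2*y^(23/8)


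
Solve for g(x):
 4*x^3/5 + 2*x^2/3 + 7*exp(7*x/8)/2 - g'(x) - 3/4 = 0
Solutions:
 g(x) = C1 + x^4/5 + 2*x^3/9 - 3*x/4 + 4*exp(7*x/8)


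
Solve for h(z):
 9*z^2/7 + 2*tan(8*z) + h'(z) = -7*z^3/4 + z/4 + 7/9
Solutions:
 h(z) = C1 - 7*z^4/16 - 3*z^3/7 + z^2/8 + 7*z/9 + log(cos(8*z))/4


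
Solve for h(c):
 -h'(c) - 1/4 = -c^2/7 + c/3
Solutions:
 h(c) = C1 + c^3/21 - c^2/6 - c/4


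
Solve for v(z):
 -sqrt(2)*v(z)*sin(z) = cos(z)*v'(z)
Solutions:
 v(z) = C1*cos(z)^(sqrt(2))


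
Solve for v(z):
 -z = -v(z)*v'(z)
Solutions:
 v(z) = -sqrt(C1 + z^2)
 v(z) = sqrt(C1 + z^2)


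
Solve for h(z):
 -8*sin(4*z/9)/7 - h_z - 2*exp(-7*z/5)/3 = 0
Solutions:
 h(z) = C1 + 18*cos(4*z/9)/7 + 10*exp(-7*z/5)/21


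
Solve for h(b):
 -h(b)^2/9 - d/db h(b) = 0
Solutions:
 h(b) = 9/(C1 + b)


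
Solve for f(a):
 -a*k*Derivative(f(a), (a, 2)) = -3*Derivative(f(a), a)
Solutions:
 f(a) = C1 + a^(((re(k) + 3)*re(k) + im(k)^2)/(re(k)^2 + im(k)^2))*(C2*sin(3*log(a)*Abs(im(k))/(re(k)^2 + im(k)^2)) + C3*cos(3*log(a)*im(k)/(re(k)^2 + im(k)^2)))


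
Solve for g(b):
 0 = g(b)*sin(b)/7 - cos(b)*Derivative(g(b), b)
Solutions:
 g(b) = C1/cos(b)^(1/7)


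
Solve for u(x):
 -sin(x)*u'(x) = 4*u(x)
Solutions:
 u(x) = C1*(cos(x)^2 + 2*cos(x) + 1)/(cos(x)^2 - 2*cos(x) + 1)


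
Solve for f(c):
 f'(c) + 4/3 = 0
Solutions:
 f(c) = C1 - 4*c/3


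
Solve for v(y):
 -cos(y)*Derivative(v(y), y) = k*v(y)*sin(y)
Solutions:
 v(y) = C1*exp(k*log(cos(y)))


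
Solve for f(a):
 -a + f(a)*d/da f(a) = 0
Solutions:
 f(a) = -sqrt(C1 + a^2)
 f(a) = sqrt(C1 + a^2)


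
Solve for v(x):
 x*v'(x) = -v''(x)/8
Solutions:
 v(x) = C1 + C2*erf(2*x)


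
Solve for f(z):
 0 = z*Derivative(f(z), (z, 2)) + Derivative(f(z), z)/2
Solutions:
 f(z) = C1 + C2*sqrt(z)


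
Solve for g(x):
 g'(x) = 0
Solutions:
 g(x) = C1


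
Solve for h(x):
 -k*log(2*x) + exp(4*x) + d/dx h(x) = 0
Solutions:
 h(x) = C1 + k*x*log(x) + k*x*(-1 + log(2)) - exp(4*x)/4


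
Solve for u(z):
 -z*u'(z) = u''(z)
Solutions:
 u(z) = C1 + C2*erf(sqrt(2)*z/2)


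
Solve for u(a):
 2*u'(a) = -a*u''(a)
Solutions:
 u(a) = C1 + C2/a


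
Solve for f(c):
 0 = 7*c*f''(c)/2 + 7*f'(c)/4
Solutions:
 f(c) = C1 + C2*sqrt(c)


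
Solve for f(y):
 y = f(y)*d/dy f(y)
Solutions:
 f(y) = -sqrt(C1 + y^2)
 f(y) = sqrt(C1 + y^2)


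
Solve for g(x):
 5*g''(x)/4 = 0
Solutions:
 g(x) = C1 + C2*x


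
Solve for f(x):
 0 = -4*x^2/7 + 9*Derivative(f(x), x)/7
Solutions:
 f(x) = C1 + 4*x^3/27


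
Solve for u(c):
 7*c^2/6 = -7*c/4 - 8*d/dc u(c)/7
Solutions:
 u(c) = C1 - 49*c^3/144 - 49*c^2/64


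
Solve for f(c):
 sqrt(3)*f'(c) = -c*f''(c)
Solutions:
 f(c) = C1 + C2*c^(1 - sqrt(3))


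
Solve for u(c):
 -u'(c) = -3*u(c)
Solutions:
 u(c) = C1*exp(3*c)


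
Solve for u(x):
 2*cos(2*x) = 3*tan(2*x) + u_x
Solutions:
 u(x) = C1 + 3*log(cos(2*x))/2 + sin(2*x)


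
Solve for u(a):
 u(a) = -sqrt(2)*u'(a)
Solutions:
 u(a) = C1*exp(-sqrt(2)*a/2)


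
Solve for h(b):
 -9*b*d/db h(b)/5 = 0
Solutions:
 h(b) = C1


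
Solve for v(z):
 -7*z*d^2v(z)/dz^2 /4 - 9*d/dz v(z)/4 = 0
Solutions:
 v(z) = C1 + C2/z^(2/7)


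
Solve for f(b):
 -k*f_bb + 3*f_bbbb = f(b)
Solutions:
 f(b) = C1*exp(-sqrt(6)*b*sqrt(k - sqrt(k^2 + 12))/6) + C2*exp(sqrt(6)*b*sqrt(k - sqrt(k^2 + 12))/6) + C3*exp(-sqrt(6)*b*sqrt(k + sqrt(k^2 + 12))/6) + C4*exp(sqrt(6)*b*sqrt(k + sqrt(k^2 + 12))/6)


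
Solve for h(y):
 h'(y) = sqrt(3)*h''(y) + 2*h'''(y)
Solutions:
 h(y) = C1 + C2*exp(y*(-sqrt(3) + sqrt(11))/4) + C3*exp(-y*(sqrt(3) + sqrt(11))/4)


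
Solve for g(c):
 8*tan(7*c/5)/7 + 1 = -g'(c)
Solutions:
 g(c) = C1 - c + 40*log(cos(7*c/5))/49


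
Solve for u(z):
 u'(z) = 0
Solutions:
 u(z) = C1


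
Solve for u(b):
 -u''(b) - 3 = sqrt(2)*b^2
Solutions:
 u(b) = C1 + C2*b - sqrt(2)*b^4/12 - 3*b^2/2


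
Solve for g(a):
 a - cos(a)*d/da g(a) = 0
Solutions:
 g(a) = C1 + Integral(a/cos(a), a)


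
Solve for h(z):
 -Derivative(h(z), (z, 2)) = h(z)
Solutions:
 h(z) = C1*sin(z) + C2*cos(z)


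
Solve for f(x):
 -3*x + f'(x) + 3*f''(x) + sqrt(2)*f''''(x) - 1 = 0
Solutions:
 f(x) = C1 + C2*exp(x*(-2*2^(1/6)/(sqrt(2) + 2*sqrt(1/2 + sqrt(2)))^(1/3) + 2^(1/3)*(sqrt(2) + 2*sqrt(1/2 + sqrt(2)))^(1/3))/4)*sin(sqrt(3)*x*(18*2^(1/6)/(27*sqrt(2) + 2*sqrt(729/2 + 729*sqrt(2)))^(1/3) + 2^(1/3)*(27*sqrt(2) + 2*sqrt(729/2 + 729*sqrt(2)))^(1/3))/12) + C3*exp(x*(-2*2^(1/6)/(sqrt(2) + 2*sqrt(1/2 + sqrt(2)))^(1/3) + 2^(1/3)*(sqrt(2) + 2*sqrt(1/2 + sqrt(2)))^(1/3))/4)*cos(sqrt(3)*x*(18*2^(1/6)/(27*sqrt(2) + 2*sqrt(729/2 + 729*sqrt(2)))^(1/3) + 2^(1/3)*(27*sqrt(2) + 2*sqrt(729/2 + 729*sqrt(2)))^(1/3))/12) + C4*exp(x*(-2^(1/3)*(sqrt(2) + 2*sqrt(1/2 + sqrt(2)))^(1/3)/2 + 2^(1/6)/(sqrt(2) + 2*sqrt(1/2 + sqrt(2)))^(1/3))) + 3*x^2/2 - 8*x


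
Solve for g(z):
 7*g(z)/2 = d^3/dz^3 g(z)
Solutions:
 g(z) = C3*exp(2^(2/3)*7^(1/3)*z/2) + (C1*sin(2^(2/3)*sqrt(3)*7^(1/3)*z/4) + C2*cos(2^(2/3)*sqrt(3)*7^(1/3)*z/4))*exp(-2^(2/3)*7^(1/3)*z/4)


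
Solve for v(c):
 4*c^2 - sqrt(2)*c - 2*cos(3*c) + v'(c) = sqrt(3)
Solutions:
 v(c) = C1 - 4*c^3/3 + sqrt(2)*c^2/2 + sqrt(3)*c + 2*sin(3*c)/3


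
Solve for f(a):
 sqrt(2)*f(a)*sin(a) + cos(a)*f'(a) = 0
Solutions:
 f(a) = C1*cos(a)^(sqrt(2))


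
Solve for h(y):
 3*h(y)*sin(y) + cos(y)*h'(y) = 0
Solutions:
 h(y) = C1*cos(y)^3


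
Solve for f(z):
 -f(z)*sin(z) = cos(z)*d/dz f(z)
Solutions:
 f(z) = C1*cos(z)


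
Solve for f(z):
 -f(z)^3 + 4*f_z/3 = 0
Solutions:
 f(z) = -sqrt(2)*sqrt(-1/(C1 + 3*z))
 f(z) = sqrt(2)*sqrt(-1/(C1 + 3*z))


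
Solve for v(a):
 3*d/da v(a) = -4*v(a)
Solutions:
 v(a) = C1*exp(-4*a/3)


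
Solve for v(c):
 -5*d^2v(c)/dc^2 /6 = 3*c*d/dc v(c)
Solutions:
 v(c) = C1 + C2*erf(3*sqrt(5)*c/5)


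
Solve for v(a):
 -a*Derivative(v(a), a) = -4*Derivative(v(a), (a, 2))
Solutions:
 v(a) = C1 + C2*erfi(sqrt(2)*a/4)
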